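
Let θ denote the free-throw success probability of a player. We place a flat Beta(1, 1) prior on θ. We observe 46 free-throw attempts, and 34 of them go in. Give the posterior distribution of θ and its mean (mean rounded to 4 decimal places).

Posterior: Beta(35, 13); mean ≈ 0.7292

Observing 34 successes and 12 failures updates Beta(1, 1) by adding the success and failure counts to the two shape parameters: α = 1+34 = 35, β = 1+12 = 13.
E[θ | data] = 35/(35+13) = 0.7292.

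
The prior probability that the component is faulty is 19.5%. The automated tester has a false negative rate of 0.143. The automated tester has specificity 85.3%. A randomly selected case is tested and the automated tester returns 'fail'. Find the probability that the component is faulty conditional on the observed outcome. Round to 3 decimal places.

Let H be the event that the component is faulty. P(H) = 0.195, so P(¬H) = 0.805. With E the 'fail' result, P(E|H) = 0.857 and P(E|¬H) = 0.147.
P(E) = 0.857·0.195 + 0.147·0.805 = 0.16712 + 0.11833 = 0.28545.
By Bayes' theorem, P(H|E) = 0.16712 / 0.28545 = 0.585.

P(H | E) ≈ 0.585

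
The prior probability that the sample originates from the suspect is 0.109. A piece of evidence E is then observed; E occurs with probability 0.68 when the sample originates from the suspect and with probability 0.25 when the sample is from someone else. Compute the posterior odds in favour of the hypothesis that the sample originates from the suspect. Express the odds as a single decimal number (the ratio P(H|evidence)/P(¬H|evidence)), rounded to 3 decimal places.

Prior odds = 0.109/(1−0.109) = 0.12233.
Likelihood ratio for E = 0.68/0.25 = 2.7200.
Posterior odds = prior odds × LR = 0.33275.

Posterior odds ≈ 0.333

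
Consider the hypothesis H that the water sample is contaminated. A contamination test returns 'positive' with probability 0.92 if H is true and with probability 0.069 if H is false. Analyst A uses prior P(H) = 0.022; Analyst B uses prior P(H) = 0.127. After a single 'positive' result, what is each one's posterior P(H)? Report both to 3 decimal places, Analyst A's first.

Analyst A: 0.231; Analyst B: 0.660

P('+'|H) = 0.92, P('+'|¬H) = 0.069.
Analyst A: numerator 0.92·0.022 = 0.020240; evidence = 0.020240+0.069·0.978 = 0.087722; posterior = 0.231.
Analyst B: numerator 0.92·0.127 = 0.11684; evidence = 0.11684+0.069·0.873 = 0.17708; posterior = 0.660.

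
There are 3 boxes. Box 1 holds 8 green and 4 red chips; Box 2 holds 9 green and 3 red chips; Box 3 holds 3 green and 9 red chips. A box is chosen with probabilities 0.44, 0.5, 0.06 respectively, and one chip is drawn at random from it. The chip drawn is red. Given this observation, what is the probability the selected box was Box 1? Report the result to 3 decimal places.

Posterior probability ≈ 0.463

Tabulate prior·likelihood by source: [1] prior 0.44, lik 0.3333, product 0.1467; [2] prior 0.5, lik 0.25, product 0.1250; [3] prior 0.06, lik 0.75, product 0.04500.
Normalizing constant = 0.31667; the posterior for Box 1 is its product over the sum, 0.1467/0.31667 = 0.463.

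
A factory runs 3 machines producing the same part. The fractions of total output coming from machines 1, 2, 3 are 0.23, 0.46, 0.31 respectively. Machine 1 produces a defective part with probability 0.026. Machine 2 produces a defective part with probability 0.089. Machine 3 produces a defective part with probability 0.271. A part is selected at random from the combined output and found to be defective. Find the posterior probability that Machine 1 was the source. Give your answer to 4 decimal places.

Posterior probability ≈ 0.0457

Tabulate prior·likelihood by source: [1] prior 0.23, lik 0.026, product 0.005980; [2] prior 0.46, lik 0.089, product 0.04094; [3] prior 0.31, lik 0.271, product 0.08401.
Normalizing constant = 0.13093; the posterior for Machine 1 is its product over the sum, 0.005980/0.13093 = 0.0457.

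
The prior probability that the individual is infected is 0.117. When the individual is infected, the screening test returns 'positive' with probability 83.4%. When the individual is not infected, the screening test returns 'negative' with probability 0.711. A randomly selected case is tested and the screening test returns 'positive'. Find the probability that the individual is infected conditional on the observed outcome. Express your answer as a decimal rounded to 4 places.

Write H for 'the individual is infected'. Prior odds H:¬H = 0.117/0.883 = 0.13250. For the 'positive' outcome, the likelihood ratio is 0.834/0.289 = 2.8858.
Posterior odds = 0.13250 × 2.8858 = 0.38238, so P(H|E) = 0.38238/(1+0.38238) = 0.2766.

P(H | E) ≈ 0.2766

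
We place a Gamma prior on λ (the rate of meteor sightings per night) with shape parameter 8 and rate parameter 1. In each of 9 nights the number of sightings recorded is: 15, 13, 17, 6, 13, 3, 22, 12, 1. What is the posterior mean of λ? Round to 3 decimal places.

Posterior mean ≈ 11.000

The Poisson likelihood adds the total count to the shape and the number of exposure periods to the rate. Here ∑xᵢ = 102 and n = 9, so shape 8→110 and rate 1→10.
E[λ | data] = 110/10 = 11.000.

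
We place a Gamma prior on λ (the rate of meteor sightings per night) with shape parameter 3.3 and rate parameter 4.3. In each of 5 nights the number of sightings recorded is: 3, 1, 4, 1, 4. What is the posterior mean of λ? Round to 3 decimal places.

Total count ∑xᵢ = 13 over n = 5 nights.
Gamma is conjugate to the Poisson likelihood: posterior is Gamma(shape = 3.3+13 = 16.3, rate = 4.3+5 = 9.3).
E[λ | data] = 16.3/9.3 = 1.753.

Posterior mean ≈ 1.753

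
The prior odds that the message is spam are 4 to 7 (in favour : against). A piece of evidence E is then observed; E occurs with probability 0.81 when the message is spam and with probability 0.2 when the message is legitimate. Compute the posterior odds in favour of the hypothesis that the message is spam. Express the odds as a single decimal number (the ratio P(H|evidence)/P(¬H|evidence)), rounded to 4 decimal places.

Posterior odds ≈ 2.3143

Prior odds = 4/7 = 0.57143.
Likelihood ratio for E = 0.81/0.2 = 4.0500.
Posterior odds = prior odds × LR = 2.3143.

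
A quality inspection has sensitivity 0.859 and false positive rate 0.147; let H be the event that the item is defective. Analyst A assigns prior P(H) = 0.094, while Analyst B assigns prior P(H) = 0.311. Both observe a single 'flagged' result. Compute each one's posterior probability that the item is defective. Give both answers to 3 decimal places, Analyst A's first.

P('+'|H) = 0.859, P('+'|¬H) = 0.147.
Analyst A: numerator 0.859·0.094 = 0.080746; evidence = 0.080746+0.147·0.906 = 0.21393; posterior = 0.377.
Analyst B: numerator 0.859·0.311 = 0.26715; evidence = 0.26715+0.147·0.689 = 0.36843; posterior = 0.725.

Analyst A: 0.377; Analyst B: 0.725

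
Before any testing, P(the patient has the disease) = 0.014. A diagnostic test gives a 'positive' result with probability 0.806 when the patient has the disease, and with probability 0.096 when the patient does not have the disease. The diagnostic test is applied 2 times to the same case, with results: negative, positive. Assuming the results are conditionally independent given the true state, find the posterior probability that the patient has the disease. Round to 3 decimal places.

Let H be the event that the patient has the disease; start with P(H) = 0.014. P('positive'|H) = 0.806, P('positive'|¬H) = 0.096.
Update on result 1 ('negative'): P(H) ← 0.194·0.0140 / (0.194·0.0140 + 0.904·0.9860) = 0.0027160/0.89406 = 0.0030.
Update on result 2 ('positive'): P(H) ← 0.806·0.0030 / (0.806·0.0030 + 0.096·0.9970) = 0.0024485/0.098157 = 0.0249.

Posterior P(H) ≈ 0.025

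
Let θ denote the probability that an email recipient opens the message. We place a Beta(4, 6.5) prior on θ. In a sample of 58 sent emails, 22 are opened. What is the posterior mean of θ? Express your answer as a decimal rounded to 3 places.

Posterior mean ≈ 0.380

Observing 22 successes and 36 failures updates Beta(4, 6.5) by adding the success and failure counts to the two shape parameters: α = 4+22 = 26, β = 6.5+36 = 42.5.
Posterior mean = α/(α+β) = 26/68.5 = 0.380.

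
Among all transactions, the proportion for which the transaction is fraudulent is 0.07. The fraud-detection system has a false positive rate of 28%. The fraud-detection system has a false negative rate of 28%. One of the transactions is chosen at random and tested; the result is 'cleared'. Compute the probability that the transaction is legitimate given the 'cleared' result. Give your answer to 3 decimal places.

Write H for 'the transaction is fraudulent'. Prior odds H:¬H = 0.07/0.93 = 0.075269. For the 'cleared' outcome, the likelihood ratio is 0.28/0.72 = 0.38889.
Posterior odds = 0.075269 × 0.38889 = 0.029271, so P(H|E) = 0.029271/(1+0.029271) = 0.028. Then P(¬H|E) = 1 − 0.028 = 0.972.

P(¬H | E) ≈ 0.972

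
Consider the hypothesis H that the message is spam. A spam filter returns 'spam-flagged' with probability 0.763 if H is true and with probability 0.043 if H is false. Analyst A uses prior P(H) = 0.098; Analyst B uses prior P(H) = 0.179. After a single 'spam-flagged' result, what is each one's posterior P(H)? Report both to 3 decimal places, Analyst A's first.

P('+'|H) = 0.763, P('+'|¬H) = 0.043.
Analyst A: numerator 0.763·0.098 = 0.074774; evidence = 0.074774+0.043·0.902 = 0.11356; posterior = 0.658.
Analyst B: numerator 0.763·0.179 = 0.13658; evidence = 0.13658+0.043·0.821 = 0.17188; posterior = 0.795.

Analyst A: 0.658; Analyst B: 0.795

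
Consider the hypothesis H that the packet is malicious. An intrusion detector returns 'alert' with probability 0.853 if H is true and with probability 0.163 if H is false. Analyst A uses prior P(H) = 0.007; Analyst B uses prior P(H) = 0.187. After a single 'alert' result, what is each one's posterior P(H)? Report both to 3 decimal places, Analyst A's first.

P('+'|H) = 0.853, P('+'|¬H) = 0.163.
Analyst A: numerator 0.853·0.007 = 0.0059710; evidence = 0.0059710+0.163·0.993 = 0.16783; posterior = 0.036.
Analyst B: numerator 0.853·0.187 = 0.15951; evidence = 0.15951+0.163·0.813 = 0.29203; posterior = 0.546.

Analyst A: 0.036; Analyst B: 0.546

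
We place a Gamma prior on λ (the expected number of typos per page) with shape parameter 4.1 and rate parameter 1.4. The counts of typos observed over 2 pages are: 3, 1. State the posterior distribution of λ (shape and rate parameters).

Posterior: Gamma(shape=8.1, rate=3.4)

The Poisson likelihood adds the total count to the shape and the number of exposure periods to the rate. Here ∑xᵢ = 4 and n = 2, so shape 4.1→8.1 and rate 1.4→3.4.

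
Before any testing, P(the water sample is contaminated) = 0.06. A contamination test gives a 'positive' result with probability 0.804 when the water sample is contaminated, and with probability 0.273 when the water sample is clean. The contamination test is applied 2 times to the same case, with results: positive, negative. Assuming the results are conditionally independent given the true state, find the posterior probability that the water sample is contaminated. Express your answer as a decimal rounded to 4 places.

Posterior P(H) ≈ 0.0482

With H the event that the water sample is contaminated, the joint likelihood of the observed sequence is P(data|H) = 0.804·0.196 = 0.15758 and P(data|¬H) = 0.273·0.727 = 0.19847.
Bayes: P(H|data) = 0.06·0.15758 / (0.06·0.15758 + 0.94·0.19847) = 0.0094550/0.19602 = 0.0482.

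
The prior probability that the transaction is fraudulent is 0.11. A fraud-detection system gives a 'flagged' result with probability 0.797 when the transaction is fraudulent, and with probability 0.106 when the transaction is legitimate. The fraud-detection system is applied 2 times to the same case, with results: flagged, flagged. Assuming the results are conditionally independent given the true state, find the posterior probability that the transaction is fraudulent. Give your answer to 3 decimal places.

Let H be the event that the transaction is fraudulent; start with P(H) = 0.11. P('flagged'|H) = 0.797, P('flagged'|¬H) = 0.106.
Update on result 1 ('flagged'): P(H) ← 0.797·0.1100 / (0.797·0.1100 + 0.106·0.8900) = 0.087670/0.18201 = 0.4817.
Update on result 2 ('flagged'): P(H) ← 0.797·0.4817 / (0.797·0.4817 + 0.106·0.5183) = 0.38390/0.43884 = 0.8748.

Posterior P(H) ≈ 0.875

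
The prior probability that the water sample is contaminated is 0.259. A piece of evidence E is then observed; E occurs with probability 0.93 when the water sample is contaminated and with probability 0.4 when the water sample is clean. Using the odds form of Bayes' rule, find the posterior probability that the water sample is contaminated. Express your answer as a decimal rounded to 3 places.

Prior odds = 0.259/(1−0.259) = 0.34953. In log-odds, ln(0.34953) = -1.0512.
Add log likelihood ratio: ln(2.3250) = 0.84372.
Posterior log-odds = -0.20745, so posterior odds = exp(-0.20745) = 0.81265. Converting, P(H|E) = 0.81265/1.8127 = 0.448.

Posterior probability ≈ 0.448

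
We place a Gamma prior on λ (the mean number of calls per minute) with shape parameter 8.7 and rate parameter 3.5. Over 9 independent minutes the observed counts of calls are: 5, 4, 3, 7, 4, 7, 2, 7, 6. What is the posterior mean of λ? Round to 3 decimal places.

The Poisson likelihood adds the total count to the shape and the number of exposure periods to the rate. Here ∑xᵢ = 45 and n = 9, so shape 8.7→53.7 and rate 3.5→12.5.
Posterior mean = shape/rate = 53.7/12.5 = 4.296.

Posterior mean ≈ 4.296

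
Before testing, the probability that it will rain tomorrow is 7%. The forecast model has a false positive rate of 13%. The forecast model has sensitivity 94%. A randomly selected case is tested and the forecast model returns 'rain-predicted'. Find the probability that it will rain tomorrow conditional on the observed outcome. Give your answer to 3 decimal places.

P(H | E) ≈ 0.352

Let H be the event that it will rain tomorrow. P(H) = 0.07, so P(¬H) = 0.93. With E the 'rain-predicted' result, P(E|H) = 0.94 and P(E|¬H) = 0.13.
P(E) = 0.94·0.07 + 0.13·0.93 = 0.065800 + 0.12090 = 0.18670.
By Bayes' theorem, P(H|E) = 0.065800 / 0.18670 = 0.352.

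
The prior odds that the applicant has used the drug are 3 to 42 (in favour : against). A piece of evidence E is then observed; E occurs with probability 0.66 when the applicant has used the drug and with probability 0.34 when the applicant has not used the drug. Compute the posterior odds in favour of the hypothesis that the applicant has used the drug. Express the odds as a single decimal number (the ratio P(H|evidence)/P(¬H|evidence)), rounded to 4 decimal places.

Posterior odds ≈ 0.1387

Prior odds = 3/42 = 0.071429. In log-odds, ln(0.071429) = -2.6391.
Add log likelihood ratio: ln(1.9412) = 0.66329.
Posterior log-odds = -1.9758, so posterior odds = exp(-1.9758) = 0.13866.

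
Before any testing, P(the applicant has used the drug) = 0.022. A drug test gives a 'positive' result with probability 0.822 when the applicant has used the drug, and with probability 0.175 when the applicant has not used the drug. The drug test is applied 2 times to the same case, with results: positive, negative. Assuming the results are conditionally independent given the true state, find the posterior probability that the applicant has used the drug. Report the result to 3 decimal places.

With H the event that the applicant has used the drug, the joint likelihood of the observed sequence is P(data|H) = 0.822·0.178 = 0.14632 and P(data|¬H) = 0.175·0.825 = 0.14437.
Bayes: P(H|data) = 0.022·0.14632 / (0.022·0.14632 + 0.978·0.14437) = 0.0032190/0.14442 = 0.0223.

Posterior P(H) ≈ 0.022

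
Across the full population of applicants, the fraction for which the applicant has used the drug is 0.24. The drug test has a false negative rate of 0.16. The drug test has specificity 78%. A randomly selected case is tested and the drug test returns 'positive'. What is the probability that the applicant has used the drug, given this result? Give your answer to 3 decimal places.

P(H | E) ≈ 0.547

Write H for 'the applicant has used the drug'. Prior odds H:¬H = 0.24/0.76 = 0.31579. For the 'positive' outcome, the likelihood ratio is 0.84/0.22 = 3.8182.
Posterior odds = 0.31579 × 3.8182 = 1.2057, so P(H|E) = 1.2057/(1+1.2057) = 0.547.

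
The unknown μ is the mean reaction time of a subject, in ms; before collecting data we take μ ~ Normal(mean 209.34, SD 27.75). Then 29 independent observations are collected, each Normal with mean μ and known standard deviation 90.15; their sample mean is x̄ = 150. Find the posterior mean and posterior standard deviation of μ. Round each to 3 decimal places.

With known σ, the Normal prior is conjugate. Weight on the data is w = (n/σ²)/(n/σ² + 1/τ₀²) = 0.00356834/(0.00356834+0.00129860) = 0.73318.
Posterior mean = w·x̄ + (1−w)·μ₀ = 0.73318·150 + 0.26682·209.34 = 165.833. Posterior variance = 1/(0.00356834+0.00129860) = 205.468, so SD = 14.334.

Posterior mean ≈ 165.833; posterior SD ≈ 14.334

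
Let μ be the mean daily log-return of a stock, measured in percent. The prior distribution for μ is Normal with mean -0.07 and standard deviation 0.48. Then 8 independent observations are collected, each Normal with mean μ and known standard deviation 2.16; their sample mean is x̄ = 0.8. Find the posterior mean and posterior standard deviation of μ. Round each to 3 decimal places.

With known σ, the Normal prior is conjugate. Weight on the data is w = (n/σ²)/(n/σ² + 1/τ₀²) = 1.71468/(1.71468+4.34028) = 0.28319.
Posterior mean = w·x̄ + (1−w)·μ₀ = 0.28319·0.8 + 0.71681·-0.07 = 0.176. Posterior variance = 1/(1.71468+4.34028) = 0.165154, so SD = 0.406.

Posterior mean ≈ 0.176; posterior SD ≈ 0.406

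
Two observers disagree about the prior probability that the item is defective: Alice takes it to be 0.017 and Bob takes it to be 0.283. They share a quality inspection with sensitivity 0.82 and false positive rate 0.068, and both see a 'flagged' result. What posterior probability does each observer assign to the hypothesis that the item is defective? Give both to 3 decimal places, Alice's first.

P('+'|H) = 0.82, P('+'|¬H) = 0.068.
Alice: numerator 0.82·0.017 = 0.013940; evidence = 0.013940+0.068·0.983 = 0.080784; posterior = 0.173.
Bob: numerator 0.82·0.283 = 0.23206; evidence = 0.23206+0.068·0.717 = 0.28082; posterior = 0.826.

Alice: 0.173; Bob: 0.826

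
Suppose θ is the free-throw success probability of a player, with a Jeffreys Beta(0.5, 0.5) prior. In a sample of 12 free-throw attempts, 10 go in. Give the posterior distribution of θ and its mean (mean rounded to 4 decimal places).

Posterior: Beta(10.5, 2.5); mean ≈ 0.8077

Observing 10 successes and 2 failures updates Beta(0.5, 0.5) by adding the success and failure counts to the two shape parameters: α = 0.5+10 = 10.5, β = 0.5+2 = 2.5.
E[θ | data] = 10.5/(10.5+2.5) = 0.8077.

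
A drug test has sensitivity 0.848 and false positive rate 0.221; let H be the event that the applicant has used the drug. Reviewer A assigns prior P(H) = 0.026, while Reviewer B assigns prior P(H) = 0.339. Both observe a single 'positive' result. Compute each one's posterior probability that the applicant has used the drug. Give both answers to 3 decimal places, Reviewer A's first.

The likelihood ratio for a 'positive' result is 0.848/0.221 = 3.8371.
Reviewer A: prior odds 0.026/0.974 = 0.026694; posterior odds 0.10243; posterior probability 0.093.
Reviewer B: prior odds 0.339/0.661 = 0.51286; posterior odds 1.9679; posterior probability 0.663.

Reviewer A: 0.093; Reviewer B: 0.663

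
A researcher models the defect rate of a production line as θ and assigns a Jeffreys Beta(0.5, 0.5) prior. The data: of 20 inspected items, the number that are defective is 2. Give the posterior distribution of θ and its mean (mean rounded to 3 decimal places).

Posterior: Beta(2.5, 18.5); mean ≈ 0.119

The binomial likelihood is conjugate to the Beta prior: with 2 successes and 18 failures, the posterior is Beta(0.5+2, 0.5+18) = Beta(2.5, 18.5).
E[θ | data] = 2.5/(2.5+18.5) = 0.119.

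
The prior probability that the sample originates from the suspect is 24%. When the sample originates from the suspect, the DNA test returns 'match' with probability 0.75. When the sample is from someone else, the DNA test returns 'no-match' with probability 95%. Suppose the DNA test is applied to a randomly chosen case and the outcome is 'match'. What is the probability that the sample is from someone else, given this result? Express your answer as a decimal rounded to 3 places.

Let H be the event that the sample originates from the suspect. P(H) = 0.24, so P(¬H) = 0.76. With E the 'match' result, P(E|H) = 0.75 and P(E|¬H) = 0.05.
P(E) = 0.75·0.24 + 0.05·0.76 = 0.18000 + 0.038000 = 0.21800.
By Bayes' theorem, P(H|E) = 0.18000 / 0.21800 = 0.826. Hence P(¬H|E) = 1 − 0.826 = 0.174.

P(¬H | E) ≈ 0.174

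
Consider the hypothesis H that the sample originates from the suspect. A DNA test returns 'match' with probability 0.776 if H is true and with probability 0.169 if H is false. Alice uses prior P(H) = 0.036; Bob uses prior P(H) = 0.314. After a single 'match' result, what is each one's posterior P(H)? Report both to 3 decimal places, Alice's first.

P('+'|H) = 0.776, P('+'|¬H) = 0.169.
Alice: numerator 0.776·0.036 = 0.027936; evidence = 0.027936+0.169·0.964 = 0.19085; posterior = 0.146.
Bob: numerator 0.776·0.314 = 0.24366; evidence = 0.24366+0.169·0.686 = 0.35960; posterior = 0.678.

Alice: 0.146; Bob: 0.678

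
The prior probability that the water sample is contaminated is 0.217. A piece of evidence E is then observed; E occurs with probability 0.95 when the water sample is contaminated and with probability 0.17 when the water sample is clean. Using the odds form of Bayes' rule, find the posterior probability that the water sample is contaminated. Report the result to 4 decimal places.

Prior odds = 0.217/(1−0.217) = 0.27714.
Likelihood ratio for E = 0.95/0.17 = 5.5882.
Posterior odds = prior odds × LR = 1.5487.
Posterior probability = odds/(1+odds) = 1.5487/2.5487 = 0.6076.

Posterior probability ≈ 0.6076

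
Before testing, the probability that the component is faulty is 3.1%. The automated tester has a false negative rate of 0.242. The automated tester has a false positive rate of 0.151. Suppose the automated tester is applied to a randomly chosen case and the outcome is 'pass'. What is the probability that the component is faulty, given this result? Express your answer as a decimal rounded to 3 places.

Let H be the event that the component is faulty. P(H) = 0.031, so P(¬H) = 0.969. With E the 'pass' result, P(E|H) = 0.242 and P(E|¬H) = 0.849.
P(E) = 0.242·0.031 + 0.849·0.969 = 0.0075020 + 0.82268 = 0.83018.
By Bayes' theorem, P(H|E) = 0.0075020 / 0.83018 = 0.009.

P(H | E) ≈ 0.009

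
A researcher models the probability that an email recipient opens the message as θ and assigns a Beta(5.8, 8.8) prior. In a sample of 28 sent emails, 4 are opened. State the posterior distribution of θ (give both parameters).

Posterior: Beta(9.8, 32.8)

Observing 4 successes and 24 failures updates Beta(5.8, 8.8) by adding the success and failure counts to the two shape parameters: α = 5.8+4 = 9.8, β = 8.8+24 = 32.8.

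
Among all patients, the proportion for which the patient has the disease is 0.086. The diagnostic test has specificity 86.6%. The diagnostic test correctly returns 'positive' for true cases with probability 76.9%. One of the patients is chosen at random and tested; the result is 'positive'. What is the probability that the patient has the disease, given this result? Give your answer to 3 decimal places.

Write H for 'the patient has the disease'. Prior odds H:¬H = 0.086/0.914 = 0.094092. For the 'positive' outcome, the likelihood ratio is 0.769/0.134 = 5.7388.
Posterior odds = 0.094092 × 5.7388 = 0.53998, so P(H|E) = 0.53998/(1+0.53998) = 0.351.

P(H | E) ≈ 0.351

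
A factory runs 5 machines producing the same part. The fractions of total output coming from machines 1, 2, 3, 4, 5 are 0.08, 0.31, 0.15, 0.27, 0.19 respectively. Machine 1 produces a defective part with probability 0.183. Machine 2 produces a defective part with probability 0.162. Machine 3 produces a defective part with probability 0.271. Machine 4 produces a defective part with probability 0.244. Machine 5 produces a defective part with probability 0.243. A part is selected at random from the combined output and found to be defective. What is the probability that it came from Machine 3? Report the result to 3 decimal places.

Posterior probability ≈ 0.187

Tabulate prior·likelihood by source: [1] prior 0.08, lik 0.183, product 0.01464; [2] prior 0.31, lik 0.162, product 0.05022; [3] prior 0.15, lik 0.271, product 0.04065; [4] prior 0.27, lik 0.244, product 0.06588; [5] prior 0.19, lik 0.243, product 0.04617.
Normalizing constant = 0.21756; the posterior for Machine 3 is its product over the sum, 0.04065/0.21756 = 0.187.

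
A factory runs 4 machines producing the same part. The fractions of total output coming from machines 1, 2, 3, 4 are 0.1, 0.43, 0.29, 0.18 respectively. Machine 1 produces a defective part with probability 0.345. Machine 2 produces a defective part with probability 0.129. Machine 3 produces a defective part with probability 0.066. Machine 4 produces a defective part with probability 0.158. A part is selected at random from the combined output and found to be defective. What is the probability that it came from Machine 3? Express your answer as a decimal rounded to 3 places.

P(defective|M1) = 0.345; P(defective|M2) = 0.129; P(defective|M3) = 0.066; P(defective|M4) = 0.158.
Prior × likelihood for each source: 0.1·0.345=0.03450, 0.43·0.129=0.05547, 0.29·0.066=0.01914, 0.18·0.158=0.02844. Summing gives P(defective) = 0.13755.
P(Machine 3 | defective) = 0.01914 / 0.13755 = 0.139.

Posterior probability ≈ 0.139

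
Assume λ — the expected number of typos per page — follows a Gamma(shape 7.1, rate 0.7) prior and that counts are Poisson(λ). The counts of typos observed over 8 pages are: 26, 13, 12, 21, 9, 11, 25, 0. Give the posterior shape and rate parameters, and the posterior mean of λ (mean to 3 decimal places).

Posterior: Gamma(shape=124.1, rate=8.7); mean ≈ 14.264

Total count ∑xᵢ = 117 over n = 8 pages.
Gamma is conjugate to the Poisson likelihood: posterior is Gamma(shape = 7.1+117 = 124.1, rate = 0.7+8 = 8.7).
E[λ | data] = 124.1/8.7 = 14.264.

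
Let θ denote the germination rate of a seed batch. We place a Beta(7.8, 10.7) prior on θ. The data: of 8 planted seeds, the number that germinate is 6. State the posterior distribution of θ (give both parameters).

Posterior: Beta(13.8, 12.7)

The binomial likelihood is conjugate to the Beta prior: with 6 successes and 2 failures, the posterior is Beta(7.8+6, 10.7+2) = Beta(13.8, 12.7).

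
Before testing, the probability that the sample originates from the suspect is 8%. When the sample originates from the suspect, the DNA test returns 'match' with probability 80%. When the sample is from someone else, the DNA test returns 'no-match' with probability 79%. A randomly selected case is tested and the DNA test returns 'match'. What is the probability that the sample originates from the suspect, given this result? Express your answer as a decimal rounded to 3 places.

Let H be the event that the sample originates from the suspect. P(H) = 0.08, so P(¬H) = 0.92. With E the 'match' result, P(E|H) = 0.8 and P(E|¬H) = 0.21.
P(E) = 0.8·0.08 + 0.21·0.92 = 0.064000 + 0.19320 = 0.25720.
By Bayes' theorem, P(H|E) = 0.064000 / 0.25720 = 0.249.

P(H | E) ≈ 0.249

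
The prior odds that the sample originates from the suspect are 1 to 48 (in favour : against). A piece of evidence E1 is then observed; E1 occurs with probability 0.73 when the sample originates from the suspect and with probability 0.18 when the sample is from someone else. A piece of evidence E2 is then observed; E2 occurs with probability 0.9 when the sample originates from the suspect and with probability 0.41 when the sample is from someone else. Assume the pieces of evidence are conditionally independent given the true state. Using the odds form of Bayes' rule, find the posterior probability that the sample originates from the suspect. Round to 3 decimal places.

Prior odds = 1/48 = 0.020833.
Likelihood ratio for E1 = 0.73/0.18 = 4.0556.
Likelihood ratio for E2 = 0.9/0.41 = 2.1951.
Posterior odds = prior odds × LR₁ × LR₂ = 0.18547.
Posterior probability = odds/(1+odds) = 0.18547/1.1855 = 0.156.

Posterior probability ≈ 0.156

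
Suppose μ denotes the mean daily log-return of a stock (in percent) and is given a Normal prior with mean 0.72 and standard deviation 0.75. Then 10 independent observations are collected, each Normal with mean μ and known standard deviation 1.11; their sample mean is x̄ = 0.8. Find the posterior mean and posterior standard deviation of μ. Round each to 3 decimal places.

With known σ, the Normal prior is conjugate. Weight on the data is w = (n/σ²)/(n/σ² + 1/τ₀²) = 8.11622/(8.11622+1.77778) = 0.82032.
Posterior mean = w·x̄ + (1−w)·μ₀ = 0.82032·0.8 + 0.17968·0.72 = 0.786. Posterior variance = 1/(8.11622+1.77778) = 0.101071, so SD = 0.318.

Posterior mean ≈ 0.786; posterior SD ≈ 0.318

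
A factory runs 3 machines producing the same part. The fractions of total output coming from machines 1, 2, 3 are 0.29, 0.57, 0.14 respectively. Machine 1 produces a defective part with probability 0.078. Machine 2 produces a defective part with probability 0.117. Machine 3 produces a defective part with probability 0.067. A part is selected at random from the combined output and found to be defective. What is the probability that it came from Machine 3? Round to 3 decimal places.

Posterior probability ≈ 0.095

Tabulate prior·likelihood by source: [1] prior 0.29, lik 0.078, product 0.02262; [2] prior 0.57, lik 0.117, product 0.06669; [3] prior 0.14, lik 0.067, product 0.009380.
Normalizing constant = 0.098690; the posterior for Machine 3 is its product over the sum, 0.009380/0.098690 = 0.095.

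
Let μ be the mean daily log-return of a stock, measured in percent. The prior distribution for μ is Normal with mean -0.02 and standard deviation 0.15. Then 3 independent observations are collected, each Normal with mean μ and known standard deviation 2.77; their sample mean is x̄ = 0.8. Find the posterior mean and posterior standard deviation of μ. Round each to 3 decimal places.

With known σ, the Normal prior is conjugate. Weight on the data is w = (n/σ²)/(n/σ² + 1/τ₀²) = 0.390986/(0.390986+44.4444) = 0.0087205.
Posterior mean = w·x̄ + (1−w)·μ₀ = 0.0087205·0.8 + 0.99128·-0.02 = -0.013. Posterior variance = 1/(0.390986+44.4444) = 0.0223038, so SD = 0.149.

Posterior mean ≈ -0.013; posterior SD ≈ 0.149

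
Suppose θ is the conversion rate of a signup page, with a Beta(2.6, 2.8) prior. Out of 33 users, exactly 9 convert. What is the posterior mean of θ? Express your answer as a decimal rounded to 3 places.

Posterior mean ≈ 0.302

Observing 9 successes and 24 failures updates Beta(2.6, 2.8) by adding the success and failure counts to the two shape parameters: α = 2.6+9 = 11.6, β = 2.8+24 = 26.8.
Posterior mean = α/(α+β) = 11.6/38.4 = 0.302.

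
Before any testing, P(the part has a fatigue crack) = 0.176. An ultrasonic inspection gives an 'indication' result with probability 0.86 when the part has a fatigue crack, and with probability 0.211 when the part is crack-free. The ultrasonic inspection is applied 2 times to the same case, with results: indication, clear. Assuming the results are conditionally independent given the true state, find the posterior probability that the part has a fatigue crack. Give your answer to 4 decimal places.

Posterior P(H) ≈ 0.1338

With H the event that the part has a fatigue crack, the joint likelihood of the observed sequence is P(data|H) = 0.86·0.14 = 0.12040 and P(data|¬H) = 0.211·0.789 = 0.16648.
Bayes: P(H|data) = 0.176·0.12040 / (0.176·0.12040 + 0.824·0.16648) = 0.021190/0.15837 = 0.1338.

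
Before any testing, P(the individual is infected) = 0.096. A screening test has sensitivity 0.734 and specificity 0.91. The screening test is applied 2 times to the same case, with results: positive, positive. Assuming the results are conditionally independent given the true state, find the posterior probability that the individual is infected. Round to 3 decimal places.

Posterior P(H) ≈ 0.876

With H the event that the individual is infected, the joint likelihood of the observed sequence is P(data|H) = 0.734·0.734 = 0.53876 and P(data|¬H) = 0.09·0.09 = 0.0081000.
Bayes: P(H|data) = 0.096·0.53876 / (0.096·0.53876 + 0.904·0.0081000) = 0.051721/0.059043 = 0.8760.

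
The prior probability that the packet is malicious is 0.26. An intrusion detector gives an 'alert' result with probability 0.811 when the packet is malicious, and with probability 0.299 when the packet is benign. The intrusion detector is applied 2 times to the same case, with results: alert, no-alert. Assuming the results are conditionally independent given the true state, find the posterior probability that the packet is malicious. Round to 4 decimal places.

Posterior P(H) ≈ 0.2044

With H the event that the packet is malicious, the joint likelihood of the observed sequence is P(data|H) = 0.811·0.189 = 0.15328 and P(data|¬H) = 0.299·0.701 = 0.20960.
Bayes: P(H|data) = 0.26·0.15328 / (0.26·0.15328 + 0.74·0.20960) = 0.039853/0.19496 = 0.2044.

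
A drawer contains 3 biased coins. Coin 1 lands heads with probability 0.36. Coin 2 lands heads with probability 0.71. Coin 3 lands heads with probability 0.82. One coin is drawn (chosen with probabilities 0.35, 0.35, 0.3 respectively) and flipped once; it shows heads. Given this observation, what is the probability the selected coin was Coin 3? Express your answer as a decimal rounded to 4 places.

Tabulate prior·likelihood by source: [1] prior 0.35, lik 0.36, product 0.1260; [2] prior 0.35, lik 0.71, product 0.2485; [3] prior 0.3, lik 0.82, product 0.2460.
Normalizing constant = 0.62050; the posterior for Coin 3 is its product over the sum, 0.2460/0.62050 = 0.3965.

Posterior probability ≈ 0.3965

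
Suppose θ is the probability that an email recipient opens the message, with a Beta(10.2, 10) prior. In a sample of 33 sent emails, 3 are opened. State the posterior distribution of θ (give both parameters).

The binomial likelihood is conjugate to the Beta prior: with 3 successes and 30 failures, the posterior is Beta(10.2+3, 10+30) = Beta(13.2, 40).

Posterior: Beta(13.2, 40)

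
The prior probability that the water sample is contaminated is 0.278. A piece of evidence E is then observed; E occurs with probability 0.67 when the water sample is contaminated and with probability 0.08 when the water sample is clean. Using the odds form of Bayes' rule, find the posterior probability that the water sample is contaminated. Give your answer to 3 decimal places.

Posterior probability ≈ 0.763

Prior odds = 0.278/(1−0.278) = 0.38504.
Likelihood ratio for E = 0.67/0.08 = 8.3750.
Posterior odds = prior odds × LR = 3.2247.
Posterior probability = odds/(1+odds) = 3.2247/4.2247 = 0.763.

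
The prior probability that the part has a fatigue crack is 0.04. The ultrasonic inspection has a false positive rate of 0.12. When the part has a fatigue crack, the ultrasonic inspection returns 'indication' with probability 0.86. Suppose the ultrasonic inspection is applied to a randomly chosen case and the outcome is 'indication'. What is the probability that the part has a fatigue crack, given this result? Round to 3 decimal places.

Write H for 'the part has a fatigue crack'. Prior odds H:¬H = 0.04/0.96 = 0.041667. For the 'indication' outcome, the likelihood ratio is 0.86/0.12 = 7.1667.
Posterior odds = 0.041667 × 7.1667 = 0.29861, so P(H|E) = 0.29861/(1+0.29861) = 0.230.

P(H | E) ≈ 0.230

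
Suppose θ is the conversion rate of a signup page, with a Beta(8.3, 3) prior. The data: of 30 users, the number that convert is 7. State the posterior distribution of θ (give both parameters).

Observing 7 successes and 23 failures updates Beta(8.3, 3) by adding the success and failure counts to the two shape parameters: α = 8.3+7 = 15.3, β = 3+23 = 26.

Posterior: Beta(15.3, 26)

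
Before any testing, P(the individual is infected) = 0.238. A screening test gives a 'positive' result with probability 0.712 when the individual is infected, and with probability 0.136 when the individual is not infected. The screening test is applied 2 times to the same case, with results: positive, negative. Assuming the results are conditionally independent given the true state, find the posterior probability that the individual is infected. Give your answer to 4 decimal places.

Posterior P(H) ≈ 0.3528

With H the event that the individual is infected, the joint likelihood of the observed sequence is P(data|H) = 0.712·0.288 = 0.20506 and P(data|¬H) = 0.136·0.864 = 0.11750.
Bayes: P(H|data) = 0.238·0.20506 / (0.238·0.20506 + 0.762·0.11750) = 0.048803/0.13834 = 0.3528.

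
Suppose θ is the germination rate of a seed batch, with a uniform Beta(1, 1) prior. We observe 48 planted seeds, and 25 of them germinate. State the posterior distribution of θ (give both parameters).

Posterior: Beta(26, 24)

Observing 25 successes and 23 failures updates Beta(1, 1) by adding the success and failure counts to the two shape parameters: α = 1+25 = 26, β = 1+23 = 24.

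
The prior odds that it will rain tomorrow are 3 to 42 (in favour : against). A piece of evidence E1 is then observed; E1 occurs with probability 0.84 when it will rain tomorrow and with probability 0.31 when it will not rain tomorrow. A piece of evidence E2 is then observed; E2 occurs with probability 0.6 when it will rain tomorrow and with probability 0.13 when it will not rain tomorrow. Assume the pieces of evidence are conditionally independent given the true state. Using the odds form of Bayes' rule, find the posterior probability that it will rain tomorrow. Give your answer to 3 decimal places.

Posterior probability ≈ 0.472

Prior odds = 3/42 = 0.071429.
Likelihood ratio for E1 = 0.84/0.31 = 2.7097.
Likelihood ratio for E2 = 0.6/0.13 = 4.6154.
Posterior odds = prior odds × LR₁ × LR₂ = 0.89330.
Posterior probability = odds/(1+odds) = 0.89330/1.8933 = 0.472.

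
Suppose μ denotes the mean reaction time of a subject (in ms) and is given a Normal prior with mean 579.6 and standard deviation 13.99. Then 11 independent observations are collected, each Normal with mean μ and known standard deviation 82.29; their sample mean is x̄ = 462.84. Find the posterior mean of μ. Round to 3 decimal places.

Posterior mean ≈ 551.433

Prior precision 1/τ₀² = 1/13.99² = 0.00510934; data precision n/σ² = 11/82.29² = 0.00162442.
Posterior precision = 0.00510934 + 0.00162442 = 0.00673376.
Posterior mean = (0.00510934·579.6 + 0.00162442·462.84) / 0.00673376 = 551.433.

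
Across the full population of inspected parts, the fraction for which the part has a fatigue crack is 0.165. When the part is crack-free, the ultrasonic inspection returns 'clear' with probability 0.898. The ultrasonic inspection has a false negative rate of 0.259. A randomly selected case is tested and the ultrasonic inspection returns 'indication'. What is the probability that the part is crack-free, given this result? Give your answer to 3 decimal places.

P(¬H | E) ≈ 0.411

Let H be the event that the part has a fatigue crack. P(H) = 0.165, so P(¬H) = 0.835. With E the 'indication' result, P(E|H) = 0.741 and P(E|¬H) = 0.102.
P(E) = 0.741·0.165 + 0.102·0.835 = 0.12226 + 0.085170 = 0.20743.
By Bayes' theorem, P(H|E) = 0.12226 / 0.20743 = 0.589. Hence P(¬H|E) = 1 − 0.589 = 0.411.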